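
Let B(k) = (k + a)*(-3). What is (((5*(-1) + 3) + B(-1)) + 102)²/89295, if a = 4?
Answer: 8281/89295 ≈ 0.092738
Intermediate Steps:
B(k) = -12 - 3*k (B(k) = (k + 4)*(-3) = (4 + k)*(-3) = -12 - 3*k)
(((5*(-1) + 3) + B(-1)) + 102)²/89295 = (((5*(-1) + 3) + (-12 - 3*(-1))) + 102)²/89295 = (((-5 + 3) + (-12 + 3)) + 102)²*(1/89295) = ((-2 - 9) + 102)²*(1/89295) = (-11 + 102)²*(1/89295) = 91²*(1/89295) = 8281*(1/89295) = 8281/89295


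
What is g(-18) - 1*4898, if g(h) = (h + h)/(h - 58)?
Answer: -93053/19 ≈ -4897.5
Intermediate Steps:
g(h) = 2*h/(-58 + h) (g(h) = (2*h)/(-58 + h) = 2*h/(-58 + h))
g(-18) - 1*4898 = 2*(-18)/(-58 - 18) - 1*4898 = 2*(-18)/(-76) - 4898 = 2*(-18)*(-1/76) - 4898 = 9/19 - 4898 = -93053/19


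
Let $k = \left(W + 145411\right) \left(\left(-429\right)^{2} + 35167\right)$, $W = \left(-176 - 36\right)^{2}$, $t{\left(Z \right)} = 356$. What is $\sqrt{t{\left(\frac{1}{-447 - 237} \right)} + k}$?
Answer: $2 \sqrt{10431834799} \approx 2.0427 \cdot 10^{5}$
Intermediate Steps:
$W = 44944$ ($W = \left(-212\right)^{2} = 44944$)
$k = 41727338840$ ($k = \left(44944 + 145411\right) \left(\left(-429\right)^{2} + 35167\right) = 190355 \left(184041 + 35167\right) = 190355 \cdot 219208 = 41727338840$)
$\sqrt{t{\left(\frac{1}{-447 - 237} \right)} + k} = \sqrt{356 + 41727338840} = \sqrt{41727339196} = 2 \sqrt{10431834799}$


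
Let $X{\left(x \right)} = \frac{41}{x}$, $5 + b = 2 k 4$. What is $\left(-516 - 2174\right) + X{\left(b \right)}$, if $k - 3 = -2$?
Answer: $- \frac{8029}{3} \approx -2676.3$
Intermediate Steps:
$k = 1$ ($k = 3 - 2 = 1$)
$b = 3$ ($b = -5 + 2 \cdot 1 \cdot 4 = -5 + 2 \cdot 4 = -5 + 8 = 3$)
$\left(-516 - 2174\right) + X{\left(b \right)} = \left(-516 - 2174\right) + \frac{41}{3} = -2690 + 41 \cdot \frac{1}{3} = -2690 + \frac{41}{3} = - \frac{8029}{3}$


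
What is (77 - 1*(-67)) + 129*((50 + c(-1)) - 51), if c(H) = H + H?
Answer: -243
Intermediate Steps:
c(H) = 2*H
(77 - 1*(-67)) + 129*((50 + c(-1)) - 51) = (77 - 1*(-67)) + 129*((50 + 2*(-1)) - 51) = (77 + 67) + 129*((50 - 2) - 51) = 144 + 129*(48 - 51) = 144 + 129*(-3) = 144 - 387 = -243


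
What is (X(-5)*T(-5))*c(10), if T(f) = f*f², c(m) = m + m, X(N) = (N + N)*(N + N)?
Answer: -250000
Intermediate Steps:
X(N) = 4*N² (X(N) = (2*N)*(2*N) = 4*N²)
c(m) = 2*m
T(f) = f³
(X(-5)*T(-5))*c(10) = ((4*(-5)²)*(-5)³)*(2*10) = ((4*25)*(-125))*20 = (100*(-125))*20 = -12500*20 = -250000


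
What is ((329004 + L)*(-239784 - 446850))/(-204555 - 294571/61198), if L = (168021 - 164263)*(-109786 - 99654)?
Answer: -33059582310934678512/12518651461 ≈ -2.6408e+9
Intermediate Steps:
L = -787075520 (L = 3758*(-209440) = -787075520)
((329004 + L)*(-239784 - 446850))/(-204555 - 294571/61198) = ((329004 - 787075520)*(-239784 - 446850))/(-204555 - 294571/61198) = (-786746516*(-686634))/(-204555 - 294571/61198) = 540206907267144/(-204555 - 1*294571/61198) = 540206907267144/(-204555 - 294571/61198) = 540206907267144/(-12518651461/61198) = 540206907267144*(-61198/12518651461) = -33059582310934678512/12518651461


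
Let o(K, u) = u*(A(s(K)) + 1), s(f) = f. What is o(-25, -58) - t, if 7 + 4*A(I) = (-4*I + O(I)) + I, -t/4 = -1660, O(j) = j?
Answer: -14643/2 ≈ -7321.5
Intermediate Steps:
t = 6640 (t = -4*(-1660) = 6640)
A(I) = -7/4 - I/2 (A(I) = -7/4 + ((-4*I + I) + I)/4 = -7/4 + (-3*I + I)/4 = -7/4 + (-2*I)/4 = -7/4 - I/2)
o(K, u) = u*(-¾ - K/2) (o(K, u) = u*((-7/4 - K/2) + 1) = u*(-¾ - K/2))
o(-25, -58) - t = -¼*(-58)*(3 + 2*(-25)) - 1*6640 = -¼*(-58)*(3 - 50) - 6640 = -¼*(-58)*(-47) - 6640 = -1363/2 - 6640 = -14643/2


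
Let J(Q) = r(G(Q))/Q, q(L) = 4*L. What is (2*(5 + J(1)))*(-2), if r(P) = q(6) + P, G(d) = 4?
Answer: -132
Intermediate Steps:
r(P) = 24 + P (r(P) = 4*6 + P = 24 + P)
J(Q) = 28/Q (J(Q) = (24 + 4)/Q = 28/Q)
(2*(5 + J(1)))*(-2) = (2*(5 + 28/1))*(-2) = (2*(5 + 28*1))*(-2) = (2*(5 + 28))*(-2) = (2*33)*(-2) = 66*(-2) = -132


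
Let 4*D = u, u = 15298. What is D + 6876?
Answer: 21401/2 ≈ 10701.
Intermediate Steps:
D = 7649/2 (D = (¼)*15298 = 7649/2 ≈ 3824.5)
D + 6876 = 7649/2 + 6876 = 21401/2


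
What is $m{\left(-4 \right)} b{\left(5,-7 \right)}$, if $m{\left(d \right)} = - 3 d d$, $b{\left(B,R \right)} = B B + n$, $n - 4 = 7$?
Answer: $-1728$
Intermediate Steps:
$n = 11$ ($n = 4 + 7 = 11$)
$b{\left(B,R \right)} = 11 + B^{2}$ ($b{\left(B,R \right)} = B B + 11 = B^{2} + 11 = 11 + B^{2}$)
$m{\left(d \right)} = - 3 d^{2}$
$m{\left(-4 \right)} b{\left(5,-7 \right)} = - 3 \left(-4\right)^{2} \left(11 + 5^{2}\right) = \left(-3\right) 16 \left(11 + 25\right) = \left(-48\right) 36 = -1728$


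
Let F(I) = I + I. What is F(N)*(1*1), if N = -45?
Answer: -90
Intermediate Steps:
F(I) = 2*I
F(N)*(1*1) = (2*(-45))*(1*1) = -90*1 = -90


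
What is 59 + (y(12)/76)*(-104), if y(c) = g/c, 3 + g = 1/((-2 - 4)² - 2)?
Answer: 229997/3876 ≈ 59.339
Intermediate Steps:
g = -101/34 (g = -3 + 1/((-2 - 4)² - 2) = -3 + 1/((-6)² - 2) = -3 + 1/(36 - 2) = -3 + 1/34 = -101/34 ≈ -2.9706)
y(c) = -101/(34*c)
59 + (y(12)/76)*(-104) = 59 + (-101/34/12/76)*(-104) = 59 + (-101/34*1/12*(1/76))*(-104) = 59 - 101/408*1/76*(-104) = 59 - 101/31008*(-104) = 59 + 1313/3876 = 229997/3876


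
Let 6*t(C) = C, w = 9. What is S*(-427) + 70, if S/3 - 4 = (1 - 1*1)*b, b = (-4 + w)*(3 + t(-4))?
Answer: -5054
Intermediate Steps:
t(C) = C/6
b = 35/3 (b = (-4 + 9)*(3 + (⅙)*(-4)) = 5*(3 - ⅔) = 5*(7/3) = 35/3 ≈ 11.667)
S = 12 (S = 12 + 3*((1 - 1*1)*(35/3)) = 12 + 3*((1 - 1)*(35/3)) = 12 + 3*(0*(35/3)) = 12 + 3*0 = 12 + 0 = 12)
S*(-427) + 70 = 12*(-427) + 70 = -5124 + 70 = -5054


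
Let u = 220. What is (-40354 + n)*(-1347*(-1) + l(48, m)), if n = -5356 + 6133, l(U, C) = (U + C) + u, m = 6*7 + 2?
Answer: -65658243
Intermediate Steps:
m = 44 (m = 42 + 2 = 44)
l(U, C) = 220 + C + U (l(U, C) = (U + C) + 220 = (C + U) + 220 = 220 + C + U)
n = 777
(-40354 + n)*(-1347*(-1) + l(48, m)) = (-40354 + 777)*(-1347*(-1) + (220 + 44 + 48)) = -39577*(1347 + 312) = -39577*1659 = -65658243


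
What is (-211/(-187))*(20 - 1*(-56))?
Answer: 16036/187 ≈ 85.754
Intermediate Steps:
(-211/(-187))*(20 - 1*(-56)) = (-1/187*(-211))*(20 + 56) = (211/187)*76 = 16036/187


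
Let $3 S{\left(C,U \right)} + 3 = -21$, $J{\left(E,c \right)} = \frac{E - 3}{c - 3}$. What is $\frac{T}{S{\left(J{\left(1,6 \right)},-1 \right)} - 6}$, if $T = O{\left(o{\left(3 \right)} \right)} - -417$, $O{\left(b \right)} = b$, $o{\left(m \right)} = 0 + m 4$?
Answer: $- \frac{429}{14} \approx -30.643$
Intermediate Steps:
$J{\left(E,c \right)} = \frac{-3 + E}{-3 + c}$
$o{\left(m \right)} = 4 m$ ($o{\left(m \right)} = 0 + 4 m = 4 m$)
$S{\left(C,U \right)} = -8$ ($S{\left(C,U \right)} = -1 + \frac{1}{3} \left(-21\right) = -1 - 7 = -8$)
$T = 429$ ($T = 4 \cdot 3 - -417 = 12 + 417 = 429$)
$\frac{T}{S{\left(J{\left(1,6 \right)},-1 \right)} - 6} = \frac{429}{-8 - 6} = \frac{429}{-14} = 429 \left(- \frac{1}{14}\right) = - \frac{429}{14}$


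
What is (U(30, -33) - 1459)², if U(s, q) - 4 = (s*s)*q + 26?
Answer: 969014641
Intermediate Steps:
U(s, q) = 30 + q*s² (U(s, q) = 4 + ((s*s)*q + 26) = 4 + (s²*q + 26) = 4 + (q*s² + 26) = 4 + (26 + q*s²) = 30 + q*s²)
(U(30, -33) - 1459)² = ((30 - 33*30²) - 1459)² = ((30 - 33*900) - 1459)² = ((30 - 29700) - 1459)² = (-29670 - 1459)² = (-31129)² = 969014641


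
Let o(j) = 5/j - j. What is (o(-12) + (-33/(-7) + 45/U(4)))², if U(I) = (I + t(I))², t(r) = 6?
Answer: 12369289/44100 ≈ 280.48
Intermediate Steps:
U(I) = (6 + I)² (U(I) = (I + 6)² = (6 + I)²)
o(j) = -j + 5/j
(o(-12) + (-33/(-7) + 45/U(4)))² = ((-1*(-12) + 5/(-12)) + (-33/(-7) + 45/((6 + 4)²)))² = ((12 + 5*(-1/12)) + (-33*(-⅐) + 45/(10²)))² = ((12 - 5/12) + (33/7 + 45/100))² = (139/12 + (33/7 + 45*(1/100)))² = (139/12 + (33/7 + 9/20))² = (139/12 + 723/140)² = (3517/210)² = 12369289/44100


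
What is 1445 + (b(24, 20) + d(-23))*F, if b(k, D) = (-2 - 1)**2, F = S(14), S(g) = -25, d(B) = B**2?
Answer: -12005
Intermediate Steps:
F = -25
b(k, D) = 9 (b(k, D) = (-3)**2 = 9)
1445 + (b(24, 20) + d(-23))*F = 1445 + (9 + (-23)**2)*(-25) = 1445 + (9 + 529)*(-25) = 1445 + 538*(-25) = 1445 - 13450 = -12005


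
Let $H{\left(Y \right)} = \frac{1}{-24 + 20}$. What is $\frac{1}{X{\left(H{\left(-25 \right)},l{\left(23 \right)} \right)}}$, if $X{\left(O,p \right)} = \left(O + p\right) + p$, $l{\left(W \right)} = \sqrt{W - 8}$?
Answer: $\frac{4}{959} + \frac{32 \sqrt{15}}{959} \approx 0.1334$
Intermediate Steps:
$l{\left(W \right)} = \sqrt{-8 + W}$
$H{\left(Y \right)} = - \frac{1}{4}$ ($H{\left(Y \right)} = \frac{1}{-4} = - \frac{1}{4}$)
$X{\left(O,p \right)} = O + 2 p$
$\frac{1}{X{\left(H{\left(-25 \right)},l{\left(23 \right)} \right)}} = \frac{1}{- \frac{1}{4} + 2 \sqrt{-8 + 23}} = \frac{1}{- \frac{1}{4} + 2 \sqrt{15}}$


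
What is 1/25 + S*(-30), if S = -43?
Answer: 32251/25 ≈ 1290.0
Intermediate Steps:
1/25 + S*(-30) = 1/25 - 43*(-30) = 1/25 + 1290 = 32251/25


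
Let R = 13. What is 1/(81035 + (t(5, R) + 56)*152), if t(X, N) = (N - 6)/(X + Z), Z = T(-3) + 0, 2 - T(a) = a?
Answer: 5/448267 ≈ 1.1154e-5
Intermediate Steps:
T(a) = 2 - a
Z = 5 (Z = (2 - 1*(-3)) + 0 = (2 + 3) + 0 = 5 + 0 = 5)
t(X, N) = (-6 + N)/(5 + X) (t(X, N) = (N - 6)/(X + 5) = (-6 + N)/(5 + X))
1/(81035 + (t(5, R) + 56)*152) = 1/(81035 + ((-6 + 13)/(5 + 5) + 56)*152) = 1/(81035 + (7/10 + 56)*152) = 1/(81035 + (567/10)*152) = 1/(81035 + 43092/5) = 1/(448267/5) = 5/448267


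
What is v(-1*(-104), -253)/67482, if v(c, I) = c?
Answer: 52/33741 ≈ 0.0015412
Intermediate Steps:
v(-1*(-104), -253)/67482 = -1*(-104)/67482 = 104*(1/67482) = 52/33741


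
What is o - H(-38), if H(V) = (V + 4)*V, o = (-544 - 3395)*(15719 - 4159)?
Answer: -45536132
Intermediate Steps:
o = -45534840 (o = -3939*11560 = -45534840)
H(V) = V*(4 + V) (H(V) = (4 + V)*V = V*(4 + V))
o - H(-38) = -45534840 - (-38)*(4 - 38) = -45534840 - (-38)*(-34) = -45534840 - 1*1292 = -45534840 - 1292 = -45536132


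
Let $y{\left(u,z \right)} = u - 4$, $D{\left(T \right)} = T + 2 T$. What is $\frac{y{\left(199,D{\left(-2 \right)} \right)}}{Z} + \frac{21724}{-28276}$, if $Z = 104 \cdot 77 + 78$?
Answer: $- \frac{3272047}{4396918} \approx -0.74417$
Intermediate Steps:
$D{\left(T \right)} = 3 T$
$y{\left(u,z \right)} = -4 + u$ ($y{\left(u,z \right)} = u - 4 = -4 + u$)
$Z = 8086$ ($Z = 8008 + 78 = 8086$)
$\frac{y{\left(199,D{\left(-2 \right)} \right)}}{Z} + \frac{21724}{-28276} = \frac{-4 + 199}{8086} + \frac{21724}{-28276} = 195 \cdot \frac{1}{8086} + 21724 \left(- \frac{1}{28276}\right) = \frac{15}{622} - \frac{5431}{7069} = - \frac{3272047}{4396918}$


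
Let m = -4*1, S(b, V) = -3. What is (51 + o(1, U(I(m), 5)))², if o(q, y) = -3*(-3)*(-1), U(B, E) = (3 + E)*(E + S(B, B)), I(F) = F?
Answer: 1764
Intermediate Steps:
m = -4
U(B, E) = (-3 + E)*(3 + E) (U(B, E) = (3 + E)*(E - 3) = (3 + E)*(-3 + E) = (-3 + E)*(3 + E))
o(q, y) = -9 (o(q, y) = 9*(-1) = -9)
(51 + o(1, U(I(m), 5)))² = (51 - 9)² = 42² = 1764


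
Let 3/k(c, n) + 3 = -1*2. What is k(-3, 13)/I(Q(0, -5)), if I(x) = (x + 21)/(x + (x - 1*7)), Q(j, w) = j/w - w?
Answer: -9/130 ≈ -0.069231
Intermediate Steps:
k(c, n) = -⅗ (k(c, n) = 3/(-3 - 1*2) = 3/(-3 - 2) = 3/(-5) = 3*(-⅕) = -⅗)
Q(j, w) = -w + j/w
I(x) = (21 + x)/(-7 + 2*x) (I(x) = (21 + x)/(x + (x - 7)) = (21 + x)/(x + (-7 + x)) = (21 + x)/(-7 + 2*x))
k(-3, 13)/I(Q(0, -5)) = -3*(-7 + 2*(-1*(-5) + 0/(-5)))/(21 + (-1*(-5) + 0/(-5)))/5 = -3*(-7 + 2*(5 + 0*(-⅕)))/(21 + (5 + 0*(-⅕)))/5 = -3*(-7 + 2*(5 + 0))/(21 + (5 + 0))/5 = -3*(-7 + 2*5)/(21 + 5)/5 = -3/(5*(26/(-7 + 10))) = -3/(5*(26/3)) = -3/(5*((⅓)*26)) = -3/(5*26/3) = -⅗*3/26 = -9/130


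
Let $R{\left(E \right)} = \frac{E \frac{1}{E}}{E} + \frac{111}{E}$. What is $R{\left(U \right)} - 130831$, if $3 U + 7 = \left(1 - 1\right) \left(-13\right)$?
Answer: $-130879$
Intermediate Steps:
$U = - \frac{7}{3}$ ($U = - \frac{7}{3} + \frac{\left(1 - 1\right) \left(-13\right)}{3} = - \frac{7}{3} + \frac{0 \left(-13\right)}{3} = - \frac{7}{3} + \frac{1}{3} \cdot 0 = - \frac{7}{3} + 0 = - \frac{7}{3} \approx -2.3333$)
$R{\left(E \right)} = \frac{112}{E}$ ($R{\left(E \right)} = 1 \frac{1}{E} + \frac{111}{E} = \frac{1}{E} + \frac{111}{E} = \frac{112}{E}$)
$R{\left(U \right)} - 130831 = \frac{112}{- \frac{7}{3}} - 130831 = 112 \left(- \frac{3}{7}\right) - 130831 = -48 - 130831 = -130879$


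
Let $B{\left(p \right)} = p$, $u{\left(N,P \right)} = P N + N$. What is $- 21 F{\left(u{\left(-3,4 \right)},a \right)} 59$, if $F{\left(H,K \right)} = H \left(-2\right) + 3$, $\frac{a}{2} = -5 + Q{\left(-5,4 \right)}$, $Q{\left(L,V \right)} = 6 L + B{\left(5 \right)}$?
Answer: $-40887$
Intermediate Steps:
$u{\left(N,P \right)} = N + N P$ ($u{\left(N,P \right)} = N P + N = N + N P$)
$Q{\left(L,V \right)} = 5 + 6 L$ ($Q{\left(L,V \right)} = 6 L + 5 = 5 + 6 L$)
$a = -60$ ($a = 2 \left(-5 + \left(5 + 6 \left(-5\right)\right)\right) = 2 \left(-5 + \left(5 - 30\right)\right) = 2 \left(-5 - 25\right) = 2 \left(-30\right) = -60$)
$F{\left(H,K \right)} = 3 - 2 H$ ($F{\left(H,K \right)} = - 2 H + 3 = 3 - 2 H$)
$- 21 F{\left(u{\left(-3,4 \right)},a \right)} 59 = - 21 \left(3 - 2 \left(- 3 \left(1 + 4\right)\right)\right) 59 = - 21 \left(3 - 2 \left(\left(-3\right) 5\right)\right) 59 = - 21 \left(3 - -30\right) 59 = - 21 \left(3 + 30\right) 59 = \left(-21\right) 33 \cdot 59 = \left(-693\right) 59 = -40887$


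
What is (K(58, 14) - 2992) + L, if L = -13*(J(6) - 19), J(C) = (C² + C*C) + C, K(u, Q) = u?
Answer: -3701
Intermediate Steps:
J(C) = C + 2*C² (J(C) = (C² + C²) + C = 2*C² + C = C + 2*C²)
L = -767 (L = -13*(6*(1 + 2*6) - 19) = -13*(6*(1 + 12) - 19) = -13*(6*13 - 19) = -13*(78 - 19) = -13*59 = -767)
(K(58, 14) - 2992) + L = (58 - 2992) - 767 = -2934 - 767 = -3701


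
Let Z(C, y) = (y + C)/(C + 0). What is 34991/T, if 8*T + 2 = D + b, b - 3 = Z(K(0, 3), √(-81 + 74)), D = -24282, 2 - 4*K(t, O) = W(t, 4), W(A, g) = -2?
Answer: -6796651840/589518407 - 279928*I*√7/589518407 ≈ -11.529 - 0.0012563*I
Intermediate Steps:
K(t, O) = 1 (K(t, O) = ½ - ¼*(-2) = ½ + ½ = 1)
Z(C, y) = (C + y)/C
b = 4 + I*√7 (b = 3 + (1 + √(-81 + 74))/1 = 3 + 1*(1 + √(-7)) = 3 + 1*(1 + I*√7) = 3 + (1 + I*√7) = 4 + I*√7 ≈ 4.0 + 2.6458*I)
T = -3035 + I*√7/8 (T = -¼ + (-24282 + (4 + I*√7))/8 = -¼ + (-24278 + I*√7)/8 = -¼ + (-12139/4 + I*√7/8) = -3035 + I*√7/8 ≈ -3035.0 + 0.33072*I)
34991/T = 34991/(-3035 + I*√7/8)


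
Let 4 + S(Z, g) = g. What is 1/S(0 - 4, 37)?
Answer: 1/33 ≈ 0.030303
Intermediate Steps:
S(Z, g) = -4 + g
1/S(0 - 4, 37) = 1/(-4 + 37) = 1/33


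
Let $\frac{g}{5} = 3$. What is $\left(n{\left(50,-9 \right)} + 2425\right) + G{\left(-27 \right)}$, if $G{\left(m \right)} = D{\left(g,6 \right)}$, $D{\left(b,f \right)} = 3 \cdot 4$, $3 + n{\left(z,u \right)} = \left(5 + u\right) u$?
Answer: $2470$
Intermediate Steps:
$g = 15$ ($g = 5 \cdot 3 = 15$)
$n{\left(z,u \right)} = -3 + u \left(5 + u\right)$ ($n{\left(z,u \right)} = -3 + \left(5 + u\right) u = -3 + u \left(5 + u\right)$)
$D{\left(b,f \right)} = 12$
$G{\left(m \right)} = 12$
$\left(n{\left(50,-9 \right)} + 2425\right) + G{\left(-27 \right)} = \left(\left(-3 + \left(-9\right)^{2} + 5 \left(-9\right)\right) + 2425\right) + 12 = \left(\left(-3 + 81 - 45\right) + 2425\right) + 12 = \left(33 + 2425\right) + 12 = 2458 + 12 = 2470$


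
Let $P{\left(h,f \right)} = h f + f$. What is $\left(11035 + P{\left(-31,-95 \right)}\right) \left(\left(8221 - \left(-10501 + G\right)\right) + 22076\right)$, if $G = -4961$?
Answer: $635363715$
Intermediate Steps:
$P{\left(h,f \right)} = f + f h$ ($P{\left(h,f \right)} = f h + f = f + f h$)
$\left(11035 + P{\left(-31,-95 \right)}\right) \left(\left(8221 - \left(-10501 + G\right)\right) + 22076\right) = \left(11035 - 95 \left(1 - 31\right)\right) \left(\left(8221 - \left(-10501 - 4961\right)\right) + 22076\right) = \left(11035 - -2850\right) \left(\left(8221 - -15462\right) + 22076\right) = \left(11035 + 2850\right) \left(\left(8221 + 15462\right) + 22076\right) = 13885 \left(23683 + 22076\right) = 13885 \cdot 45759 = 635363715$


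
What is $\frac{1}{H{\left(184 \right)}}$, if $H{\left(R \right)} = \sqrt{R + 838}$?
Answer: $\frac{\sqrt{1022}}{1022} \approx 0.031281$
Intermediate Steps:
$H{\left(R \right)} = \sqrt{838 + R}$
$\frac{1}{H{\left(184 \right)}} = \frac{1}{\sqrt{838 + 184}} = \frac{1}{\sqrt{1022}} = \frac{\sqrt{1022}}{1022}$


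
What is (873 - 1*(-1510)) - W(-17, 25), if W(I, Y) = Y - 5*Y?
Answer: 2483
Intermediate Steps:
W(I, Y) = -4*Y
(873 - 1*(-1510)) - W(-17, 25) = (873 - 1*(-1510)) - (-4)*25 = (873 + 1510) - 1*(-100) = 2383 + 100 = 2483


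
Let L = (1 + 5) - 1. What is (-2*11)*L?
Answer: -110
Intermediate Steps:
L = 5 (L = 6 - 1 = 5)
(-2*11)*L = -2*11*5 = -22*5 = -110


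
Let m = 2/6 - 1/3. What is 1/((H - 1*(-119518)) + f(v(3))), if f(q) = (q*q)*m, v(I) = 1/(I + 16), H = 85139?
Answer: 1/204657 ≈ 4.8862e-6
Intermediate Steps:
v(I) = 1/(16 + I)
m = 0 (m = 2*(⅙) - 1*⅓ = ⅓ - ⅓ = 0)
f(q) = 0 (f(q) = (q*q)*0 = q²*0 = 0)
1/((H - 1*(-119518)) + f(v(3))) = 1/((85139 - 1*(-119518)) + 0) = 1/((85139 + 119518) + 0) = 1/(204657 + 0) = 1/204657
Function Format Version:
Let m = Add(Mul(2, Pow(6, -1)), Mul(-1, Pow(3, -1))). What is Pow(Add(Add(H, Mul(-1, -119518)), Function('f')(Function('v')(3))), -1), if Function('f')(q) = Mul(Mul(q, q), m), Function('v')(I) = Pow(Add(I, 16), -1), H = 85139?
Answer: Rational(1, 204657) ≈ 4.8862e-6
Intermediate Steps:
Function('v')(I) = Pow(Add(16, I), -1)
m = 0 (m = Add(Mul(2, Rational(1, 6)), Mul(-1, Rational(1, 3))) = Add(Rational(1, 3), Rational(-1, 3)) = 0)
Function('f')(q) = 0 (Function('f')(q) = Mul(Mul(q, q), 0) = Mul(Pow(q, 2), 0) = 0)
Pow(Add(Add(H, Mul(-1, -119518)), Function('f')(Function('v')(3))), -1) = Pow(Add(Add(85139, Mul(-1, -119518)), 0), -1) = Pow(Add(Add(85139, 119518), 0), -1) = Pow(Add(204657, 0), -1) = Pow(204657, -1) = Rational(1, 204657)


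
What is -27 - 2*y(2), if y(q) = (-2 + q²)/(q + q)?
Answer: -28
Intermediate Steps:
y(q) = (-2 + q²)/(2*q) (y(q) = (-2 + q²)/((2*q)) = (-2 + q²)*(1/(2*q)) = (-2 + q²)/(2*q))
-27 - 2*y(2) = -27 - 2*((½)*2 - 1/2) = -27 - 2*(1 - 1*½) = -27 - 2*(1 - ½) = -27 - 2*½ = -27 - 1 = -28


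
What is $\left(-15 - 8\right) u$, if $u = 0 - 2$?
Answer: $46$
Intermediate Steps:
$u = -2$
$\left(-15 - 8\right) u = \left(-15 - 8\right) \left(-2\right) = \left(-23\right) \left(-2\right) = 46$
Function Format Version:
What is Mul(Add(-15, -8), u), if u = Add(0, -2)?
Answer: 46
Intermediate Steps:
u = -2
Mul(Add(-15, -8), u) = Mul(Add(-15, -8), -2) = Mul(-23, -2) = 46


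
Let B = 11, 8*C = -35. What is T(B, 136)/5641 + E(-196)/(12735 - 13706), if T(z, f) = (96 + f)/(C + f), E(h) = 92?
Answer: -544675340/5767713783 ≈ -0.094435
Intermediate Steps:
C = -35/8 (C = (⅛)*(-35) = -35/8 ≈ -4.3750)
T(z, f) = (96 + f)/(-35/8 + f)
T(B, 136)/5641 + E(-196)/(12735 - 13706) = (8*(96 + 136)/(-35 + 8*136))/5641 + 92/(12735 - 13706) = (8*232/(-35 + 1088))*(1/5641) + 92/(-971) = (8*232/1053)*(1/5641) + 92*(-1/971) = (8*(1/1053)*232)*(1/5641) - 92/971 = (1856/1053)*(1/5641) - 92/971 = 1856/5939973 - 92/971 = -544675340/5767713783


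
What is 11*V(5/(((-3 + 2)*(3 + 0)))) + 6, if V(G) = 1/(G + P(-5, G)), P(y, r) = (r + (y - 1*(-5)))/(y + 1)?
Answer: -14/5 ≈ -2.8000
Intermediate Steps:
P(y, r) = (5 + r + y)/(1 + y) (P(y, r) = (r + (y + 5))/(1 + y) = (r + (5 + y))/(1 + y) = (5 + r + y)/(1 + y))
V(G) = 4/(3*G) (V(G) = 1/(G + (5 + G - 5)/(1 - 5)) = 1/(G + G/(-4)) = 1/(G - G/4) = 1/(3*G/4) = 4/(3*G))
11*V(5/(((-3 + 2)*(3 + 0)))) + 6 = 11*(4/(3*((5/(((-3 + 2)*(3 + 0))))))) + 6 = 11*(4/(3*((5/((-1*3)))))) + 6 = 11*(4/(3*((5/(-3))))) + 6 = 11*(4/(3*((5*(-⅓))))) + 6 = 11*(4/(3*(-5/3))) + 6 = 11*((4/3)*(-⅗)) + 6 = 11*(-⅘) + 6 = -44/5 + 6 = -14/5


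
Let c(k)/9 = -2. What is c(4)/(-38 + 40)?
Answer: -9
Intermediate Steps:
c(k) = -18 (c(k) = 9*(-2) = -18)
c(4)/(-38 + 40) = -18/(-38 + 40) = -18/2 = (½)*(-18) = -9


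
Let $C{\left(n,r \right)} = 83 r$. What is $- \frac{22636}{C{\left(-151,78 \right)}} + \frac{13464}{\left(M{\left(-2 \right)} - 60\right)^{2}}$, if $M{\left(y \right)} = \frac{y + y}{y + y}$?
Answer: $\frac{4185010}{11267997} \approx 0.37141$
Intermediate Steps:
$M{\left(y \right)} = 1$ ($M{\left(y \right)} = \frac{2 y}{2 y} = 2 y \frac{1}{2 y} = 1$)
$- \frac{22636}{C{\left(-151,78 \right)}} + \frac{13464}{\left(M{\left(-2 \right)} - 60\right)^{2}} = - \frac{22636}{83 \cdot 78} + \frac{13464}{\left(1 - 60\right)^{2}} = - \frac{22636}{6474} + \frac{13464}{\left(1 - 60\right)^{2}} = \left(-22636\right) \frac{1}{6474} + \frac{13464}{\left(1 - 60\right)^{2}} = - \frac{11318}{3237} + \frac{13464}{\left(-59\right)^{2}} = - \frac{11318}{3237} + \frac{13464}{3481} = \frac{4185010}{11267997}$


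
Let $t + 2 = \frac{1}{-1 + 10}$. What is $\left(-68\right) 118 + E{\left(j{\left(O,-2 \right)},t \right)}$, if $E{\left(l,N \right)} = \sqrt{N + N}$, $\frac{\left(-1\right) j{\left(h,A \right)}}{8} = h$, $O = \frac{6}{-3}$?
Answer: $-8024 + \frac{i \sqrt{34}}{3} \approx -8024.0 + 1.9437 i$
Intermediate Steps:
$O = -2$ ($O = 6 \left(- \frac{1}{3}\right) = -2$)
$j{\left(h,A \right)} = - 8 h$
$t = - \frac{17}{9}$ ($t = -2 + \frac{1}{-1 + 10} = -2 + \frac{1}{9} = - \frac{17}{9} \approx -1.8889$)
$E{\left(l,N \right)} = \sqrt{2} \sqrt{N}$ ($E{\left(l,N \right)} = \sqrt{2 N} = \sqrt{2} \sqrt{N}$)
$\left(-68\right) 118 + E{\left(j{\left(O,-2 \right)},t \right)} = \left(-68\right) 118 + \sqrt{2} \sqrt{- \frac{17}{9}} = -8024 + \sqrt{2} \frac{i \sqrt{17}}{3} = -8024 + \frac{i \sqrt{34}}{3}$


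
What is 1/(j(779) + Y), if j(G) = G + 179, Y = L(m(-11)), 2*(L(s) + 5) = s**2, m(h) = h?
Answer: 2/2027 ≈ 0.00098668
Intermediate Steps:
L(s) = -5 + s**2/2
Y = 111/2 (Y = -5 + (1/2)*(-11)**2 = -5 + (1/2)*121 = -5 + 121/2 = 111/2 ≈ 55.500)
j(G) = 179 + G
1/(j(779) + Y) = 1/((179 + 779) + 111/2) = 1/(958 + 111/2) = 1/(2027/2) = 2/2027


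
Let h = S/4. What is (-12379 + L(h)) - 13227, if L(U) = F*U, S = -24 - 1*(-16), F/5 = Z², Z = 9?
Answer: -26416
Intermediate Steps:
F = 405 (F = 5*9² = 5*81 = 405)
S = -8 (S = -24 + 16 = -8)
h = -2 (h = -8/4 = -8*¼ = -2)
L(U) = 405*U
(-12379 + L(h)) - 13227 = (-12379 + 405*(-2)) - 13227 = (-12379 - 810) - 13227 = -13189 - 13227 = -26416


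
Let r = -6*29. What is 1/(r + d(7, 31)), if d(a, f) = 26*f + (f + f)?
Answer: 1/694 ≈ 0.0014409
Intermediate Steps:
d(a, f) = 28*f (d(a, f) = 26*f + 2*f = 28*f)
r = -174
1/(r + d(7, 31)) = 1/(-174 + 28*31) = 1/(-174 + 868) = 1/694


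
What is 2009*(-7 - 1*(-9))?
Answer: 4018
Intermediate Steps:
2009*(-7 - 1*(-9)) = 2009*(-7 + 9) = 2009*2 = 4018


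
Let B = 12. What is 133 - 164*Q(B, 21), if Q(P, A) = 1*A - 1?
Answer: -3147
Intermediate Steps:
Q(P, A) = -1 + A (Q(P, A) = A - 1 = -1 + A)
133 - 164*Q(B, 21) = 133 - 164*(-1 + 21) = 133 - 164*20 = 133 - 3280 = -3147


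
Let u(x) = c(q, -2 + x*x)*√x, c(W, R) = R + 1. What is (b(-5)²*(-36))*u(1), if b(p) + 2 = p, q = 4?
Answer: 0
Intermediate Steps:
c(W, R) = 1 + R
b(p) = -2 + p
u(x) = √x*(-1 + x²) (u(x) = (1 + (-2 + x*x))*√x = (1 + (-2 + x²))*√x = (-1 + x²)*√x = √x*(-1 + x²))
(b(-5)²*(-36))*u(1) = ((-2 - 5)²*(-36))*(√1*(-1 + 1²)) = ((-7)²*(-36))*(1*(-1 + 1)) = (49*(-36))*(1*0) = -1764*0 = 0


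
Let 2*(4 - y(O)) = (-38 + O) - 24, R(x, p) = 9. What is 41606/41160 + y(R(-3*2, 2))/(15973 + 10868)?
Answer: 186333671/184129260 ≈ 1.0120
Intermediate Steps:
y(O) = 35 - O/2 (y(O) = 4 - ((-38 + O) - 24)/2 = 4 - (-62 + O)/2 = 4 + (31 - O/2) = 35 - O/2)
41606/41160 + y(R(-3*2, 2))/(15973 + 10868) = 41606/41160 + (35 - ½*9)/(15973 + 10868) = 41606*(1/41160) + (35 - 9/2)/26841 = 20803/20580 + (61/2)*(1/26841) = 20803/20580 + 61/53682 = 186333671/184129260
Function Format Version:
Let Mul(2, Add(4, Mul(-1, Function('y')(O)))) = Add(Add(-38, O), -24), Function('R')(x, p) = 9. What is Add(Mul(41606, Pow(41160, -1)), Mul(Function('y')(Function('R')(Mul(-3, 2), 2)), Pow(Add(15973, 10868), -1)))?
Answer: Rational(186333671, 184129260) ≈ 1.0120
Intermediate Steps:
Function('y')(O) = Add(35, Mul(Rational(-1, 2), O)) (Function('y')(O) = Add(4, Mul(Rational(-1, 2), Add(Add(-38, O), -24))) = Add(4, Mul(Rational(-1, 2), Add(-62, O))) = Add(4, Add(31, Mul(Rational(-1, 2), O))) = Add(35, Mul(Rational(-1, 2), O)))
Add(Mul(41606, Pow(41160, -1)), Mul(Function('y')(Function('R')(Mul(-3, 2), 2)), Pow(Add(15973, 10868), -1))) = Add(Mul(41606, Pow(41160, -1)), Mul(Add(35, Mul(Rational(-1, 2), 9)), Pow(Add(15973, 10868), -1))) = Add(Mul(41606, Rational(1, 41160)), Mul(Add(35, Rational(-9, 2)), Pow(26841, -1))) = Add(Rational(20803, 20580), Mul(Rational(61, 2), Rational(1, 26841))) = Add(Rational(20803, 20580), Rational(61, 53682)) = Rational(186333671, 184129260)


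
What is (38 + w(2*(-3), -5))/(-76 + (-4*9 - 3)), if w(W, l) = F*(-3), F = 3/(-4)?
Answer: -7/20 ≈ -0.35000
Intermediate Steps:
F = -¾ (F = 3*(-¼) = -¾ ≈ -0.75000)
w(W, l) = 9/4 (w(W, l) = -¾*(-3) = 9/4)
(38 + w(2*(-3), -5))/(-76 + (-4*9 - 3)) = (38 + 9/4)/(-76 + (-4*9 - 3)) = 161/(4*(-76 + (-36 - 3))) = 161/(4*(-76 - 39)) = (161/4)/(-115) = (161/4)*(-1/115) = -7/20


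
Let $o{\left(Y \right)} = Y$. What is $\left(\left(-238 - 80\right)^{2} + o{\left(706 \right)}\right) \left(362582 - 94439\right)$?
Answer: $27305001690$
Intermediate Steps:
$\left(\left(-238 - 80\right)^{2} + o{\left(706 \right)}\right) \left(362582 - 94439\right) = \left(\left(-238 - 80\right)^{2} + 706\right) \left(362582 - 94439\right) = \left(\left(-318\right)^{2} + 706\right) 268143 = \left(101124 + 706\right) 268143 = 101830 \cdot 268143 = 27305001690$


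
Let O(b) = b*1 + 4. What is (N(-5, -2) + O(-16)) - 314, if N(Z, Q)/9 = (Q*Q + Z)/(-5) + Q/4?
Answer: -3287/10 ≈ -328.70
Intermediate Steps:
O(b) = 4 + b (O(b) = b + 4 = 4 + b)
N(Z, Q) = -9*Z/5 - 9*Q**2/5 + 9*Q/4 (N(Z, Q) = 9*((Q*Q + Z)/(-5) + Q/4) = 9*((Q**2 + Z)*(-1/5) + Q*(1/4)) = 9*((Z + Q**2)*(-1/5) + Q/4) = 9*((-Z/5 - Q**2/5) + Q/4) = 9*(-Z/5 - Q**2/5 + Q/4) = -9*Z/5 - 9*Q**2/5 + 9*Q/4)
(N(-5, -2) + O(-16)) - 314 = ((-9/5*(-5) - 9/5*(-2)**2 + (9/4)*(-2)) + (4 - 16)) - 314 = ((9 - 9/5*4 - 9/2) - 12) - 314 = ((9 - 36/5 - 9/2) - 12) - 314 = (-27/10 - 12) - 314 = -147/10 - 314 = -3287/10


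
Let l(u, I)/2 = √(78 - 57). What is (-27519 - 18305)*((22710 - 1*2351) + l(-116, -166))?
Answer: -932930816 - 91648*√21 ≈ -9.3335e+8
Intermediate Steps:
l(u, I) = 2*√21 (l(u, I) = 2*√(78 - 57) = 2*√21)
(-27519 - 18305)*((22710 - 1*2351) + l(-116, -166)) = (-27519 - 18305)*((22710 - 1*2351) + 2*√21) = -45824*((22710 - 2351) + 2*√21) = -45824*(20359 + 2*√21) = -932930816 - 91648*√21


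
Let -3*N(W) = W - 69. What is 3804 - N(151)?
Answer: 11494/3 ≈ 3831.3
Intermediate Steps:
N(W) = 23 - W/3 (N(W) = -(W - 69)/3 = -(-69 + W)/3 = 23 - W/3)
3804 - N(151) = 3804 - (23 - ⅓*151) = 3804 - (23 - 151/3) = 3804 - 1*(-82/3) = 3804 + 82/3 = 11494/3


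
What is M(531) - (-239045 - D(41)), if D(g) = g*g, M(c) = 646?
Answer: 241372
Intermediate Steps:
D(g) = g²
M(531) - (-239045 - D(41)) = 646 - (-239045 - 1*41²) = 646 - (-239045 - 1*1681) = 646 - (-239045 - 1681) = 646 - 1*(-240726) = 646 + 240726 = 241372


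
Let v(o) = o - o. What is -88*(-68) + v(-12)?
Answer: 5984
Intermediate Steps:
v(o) = 0
-88*(-68) + v(-12) = -88*(-68) + 0 = 5984 + 0 = 5984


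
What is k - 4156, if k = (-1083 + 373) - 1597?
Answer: -6463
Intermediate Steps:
k = -2307 (k = -710 - 1597 = -2307)
k - 4156 = -2307 - 4156 = -6463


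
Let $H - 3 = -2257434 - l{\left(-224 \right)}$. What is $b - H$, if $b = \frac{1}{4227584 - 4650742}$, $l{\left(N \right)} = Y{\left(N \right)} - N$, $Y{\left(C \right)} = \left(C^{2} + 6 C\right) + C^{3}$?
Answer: $- \frac{3780043755047}{423158} \approx -8.9329 \cdot 10^{6}$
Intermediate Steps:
$Y{\left(C \right)} = C^{2} + C^{3} + 6 C$
$l{\left(N \right)} = - N + N \left(6 + N + N^{2}\right)$ ($l{\left(N \right)} = N \left(6 + N + N^{2}\right) - N = - N + N \left(6 + N + N^{2}\right)$)
$H = 8932937$ ($H = 3 - \left(2257434 - 224 \left(5 - 224 + \left(-224\right)^{2}\right)\right) = 3 - \left(2257434 - 224 \left(5 - 224 + 50176\right)\right) = 3 - \left(2257434 - 11190368\right) = 3 - -8932934 = 3 + \left(-2257434 + 11190368\right) = 3 + 8932934 = 8932937$)
$b = - \frac{1}{423158}$ ($b = \frac{1}{-423158} = - \frac{1}{423158} \approx -2.3632 \cdot 10^{-6}$)
$b - H = - \frac{1}{423158} - 8932937 = - \frac{3780043755047}{423158}$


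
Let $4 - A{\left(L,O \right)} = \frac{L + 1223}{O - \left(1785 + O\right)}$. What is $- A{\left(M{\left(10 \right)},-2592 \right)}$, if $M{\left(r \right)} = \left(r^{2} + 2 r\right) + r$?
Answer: $- \frac{2831}{595} \approx -4.758$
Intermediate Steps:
$M{\left(r \right)} = r^{2} + 3 r$
$A{\left(L,O \right)} = \frac{8363}{1785} + \frac{L}{1785}$ ($A{\left(L,O \right)} = 4 - \frac{L + 1223}{O - \left(1785 + O\right)} = 4 - \frac{1223 + L}{-1785} = 4 - \left(1223 + L\right) \left(- \frac{1}{1785}\right) = 4 - \left(- \frac{1223}{1785} - \frac{L}{1785}\right) = 4 + \left(\frac{1223}{1785} + \frac{L}{1785}\right) = \frac{8363}{1785} + \frac{L}{1785}$)
$- A{\left(M{\left(10 \right)},-2592 \right)} = - (\frac{8363}{1785} + \frac{10 \left(3 + 10\right)}{1785}) = - (\frac{8363}{1785} + \frac{10 \cdot 13}{1785}) = - (\frac{8363}{1785} + \frac{1}{1785} \cdot 130) = - (\frac{8363}{1785} + \frac{26}{357}) = \left(-1\right) \frac{2831}{595} = - \frac{2831}{595}$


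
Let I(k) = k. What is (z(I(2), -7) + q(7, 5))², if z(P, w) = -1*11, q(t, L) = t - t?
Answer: 121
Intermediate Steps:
q(t, L) = 0
z(P, w) = -11
(z(I(2), -7) + q(7, 5))² = (-11 + 0)² = (-11)² = 121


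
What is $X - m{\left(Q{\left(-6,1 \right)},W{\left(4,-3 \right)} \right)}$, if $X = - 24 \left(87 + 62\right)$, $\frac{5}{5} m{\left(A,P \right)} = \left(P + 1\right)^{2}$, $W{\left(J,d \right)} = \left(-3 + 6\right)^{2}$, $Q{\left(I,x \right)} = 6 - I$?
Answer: $-3676$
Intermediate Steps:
$W{\left(J,d \right)} = 9$ ($W{\left(J,d \right)} = 3^{2} = 9$)
$m{\left(A,P \right)} = \left(1 + P\right)^{2}$ ($m{\left(A,P \right)} = \left(P + 1\right)^{2} = \left(1 + P\right)^{2}$)
$X = -3576$ ($X = \left(-24\right) 149 = -3576$)
$X - m{\left(Q{\left(-6,1 \right)},W{\left(4,-3 \right)} \right)} = -3576 - \left(1 + 9\right)^{2} = -3576 - 10^{2} = -3576 - 100 = -3676$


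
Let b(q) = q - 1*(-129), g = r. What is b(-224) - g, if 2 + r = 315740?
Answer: -315833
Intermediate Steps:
r = 315738 (r = -2 + 315740 = 315738)
g = 315738
b(q) = 129 + q (b(q) = q + 129 = 129 + q)
b(-224) - g = (129 - 224) - 1*315738 = -95 - 315738 = -315833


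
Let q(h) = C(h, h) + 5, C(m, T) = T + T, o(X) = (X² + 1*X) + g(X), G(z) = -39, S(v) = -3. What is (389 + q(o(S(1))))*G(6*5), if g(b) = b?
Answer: -15600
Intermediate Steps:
o(X) = X² + 2*X (o(X) = (X² + 1*X) + X = (X² + X) + X = (X + X²) + X = X² + 2*X)
C(m, T) = 2*T
q(h) = 5 + 2*h (q(h) = 2*h + 5 = 5 + 2*h)
(389 + q(o(S(1))))*G(6*5) = (389 + (5 + 2*(-3*(2 - 3))))*(-39) = (389 + (5 + 2*(-3*(-1))))*(-39) = (389 + (5 + 2*3))*(-39) = (389 + (5 + 6))*(-39) = (389 + 11)*(-39) = 400*(-39) = -15600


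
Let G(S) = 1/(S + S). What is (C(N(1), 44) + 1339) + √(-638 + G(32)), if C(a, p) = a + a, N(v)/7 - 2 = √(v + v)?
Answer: 1367 + 14*√2 + I*√40831/8 ≈ 1386.8 + 25.258*I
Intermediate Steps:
G(S) = 1/(2*S)
N(v) = 14 + 7*√2*√v (N(v) = 14 + 7*√(v + v) = 14 + 7*√(2*v) = 14 + 7*(√2*√v) = 14 + 7*√2*√v)
C(a, p) = 2*a
(C(N(1), 44) + 1339) + √(-638 + G(32)) = (2*(14 + 7*√2*√1) + 1339) + √(-638 + (½)/32) = (2*(14 + 7*√2*1) + 1339) + √(-638 + (½)*(1/32)) = (2*(14 + 7*√2) + 1339) + √(-638 + 1/64) = ((28 + 14*√2) + 1339) + √(-40831/64) = (1367 + 14*√2) + I*√40831/8 = 1367 + 14*√2 + I*√40831/8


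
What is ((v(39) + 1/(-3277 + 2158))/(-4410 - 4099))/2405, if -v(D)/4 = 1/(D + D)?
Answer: 253/99230639105 ≈ 2.5496e-9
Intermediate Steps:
v(D) = -2/D (v(D) = -4/(D + D) = -4*1/(2*D) = -2/D)
((v(39) + 1/(-3277 + 2158))/(-4410 - 4099))/2405 = ((-2/39 + 1/(-3277 + 2158))/(-4410 - 4099))/2405 = ((-2*1/39 + 1/(-1119))/(-8509))*(1/2405) = ((-2/39 - 1/1119)*(-1/8509))*(1/2405) = -253/4849*(-1/8509)*(1/2405) = (253/41260141)*(1/2405) = 253/99230639105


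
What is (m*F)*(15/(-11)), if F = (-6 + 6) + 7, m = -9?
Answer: 945/11 ≈ 85.909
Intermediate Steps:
F = 7 (F = 0 + 7 = 7)
(m*F)*(15/(-11)) = (-9*7)*(15/(-11)) = -945*(-1)/11 = -63*(-15/11) = 945/11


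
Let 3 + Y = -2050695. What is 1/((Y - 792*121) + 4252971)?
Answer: 1/2106441 ≈ 4.7473e-7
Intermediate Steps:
Y = -2050698 (Y = -3 - 2050695 = -2050698)
1/((Y - 792*121) + 4252971) = 1/((-2050698 - 792*121) + 4252971) = 1/((-2050698 - 95832) + 4252971) = 1/(-2146530 + 4252971) = 1/2106441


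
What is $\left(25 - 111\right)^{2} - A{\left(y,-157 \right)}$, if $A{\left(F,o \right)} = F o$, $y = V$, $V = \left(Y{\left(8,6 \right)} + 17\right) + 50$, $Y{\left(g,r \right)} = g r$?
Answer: $25451$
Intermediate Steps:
$V = 115$ ($V = \left(8 \cdot 6 + 17\right) + 50 = \left(48 + 17\right) + 50 = 65 + 50 = 115$)
$y = 115$
$\left(25 - 111\right)^{2} - A{\left(y,-157 \right)} = \left(25 - 111\right)^{2} - 115 \left(-157\right) = \left(-86\right)^{2} - -18055 = 7396 + 18055 = 25451$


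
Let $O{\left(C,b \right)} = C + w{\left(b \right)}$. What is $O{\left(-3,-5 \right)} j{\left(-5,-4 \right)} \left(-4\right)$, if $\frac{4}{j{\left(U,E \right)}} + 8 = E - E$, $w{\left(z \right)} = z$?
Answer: $-16$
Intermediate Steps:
$j{\left(U,E \right)} = - \frac{1}{2}$ ($j{\left(U,E \right)} = \frac{4}{-8 + \left(E - E\right)} = \frac{4}{-8 + 0} = \frac{4}{-8} = 4 \left(- \frac{1}{8}\right) = - \frac{1}{2}$)
$O{\left(C,b \right)} = C + b$
$O{\left(-3,-5 \right)} j{\left(-5,-4 \right)} \left(-4\right) = \left(-3 - 5\right) \left(- \frac{1}{2}\right) \left(-4\right) = \left(-8\right) \left(- \frac{1}{2}\right) \left(-4\right) = 4 \left(-4\right) = -16$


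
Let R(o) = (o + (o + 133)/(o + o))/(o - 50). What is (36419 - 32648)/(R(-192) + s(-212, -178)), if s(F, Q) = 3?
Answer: 350431488/352453 ≈ 994.26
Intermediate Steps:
R(o) = (o + (133 + o)/(2*o))/(-50 + o) (R(o) = (o + (133 + o)/((2*o)))/(-50 + o) = (o + (133 + o)*(1/(2*o)))/(-50 + o) = (o + (133 + o)/(2*o))/(-50 + o))
(36419 - 32648)/(R(-192) + s(-212, -178)) = (36419 - 32648)/((1/2)*(133 - 192 + 2*(-192)**2)/(-192*(-50 - 192)) + 3) = 3771/((1/2)*(-1/192)*(133 - 192 + 2*36864)/(-242) + 3) = 3771/((1/2)*(-1/192)*(-1/242)*(133 - 192 + 73728) + 3) = 3771/((1/2)*(-1/192)*(-1/242)*73669 + 3) = 3771/(73669/92928 + 3) = 3771/(352453/92928) = 3771*(92928/352453) = 350431488/352453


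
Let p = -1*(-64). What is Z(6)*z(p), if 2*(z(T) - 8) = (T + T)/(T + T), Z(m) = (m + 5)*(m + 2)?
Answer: 748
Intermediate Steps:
Z(m) = (2 + m)*(5 + m) (Z(m) = (5 + m)*(2 + m) = (2 + m)*(5 + m))
p = 64
z(T) = 17/2 (z(T) = 8 + ((T + T)/(T + T))/2 = 8 + ((2*T)/((2*T)))/2 = 8 + ((2*T)*(1/(2*T)))/2 = 8 + (½)*1 = 8 + ½ = 17/2)
Z(6)*z(p) = (10 + 6² + 7*6)*(17/2) = (10 + 36 + 42)*(17/2) = 88*(17/2) = 748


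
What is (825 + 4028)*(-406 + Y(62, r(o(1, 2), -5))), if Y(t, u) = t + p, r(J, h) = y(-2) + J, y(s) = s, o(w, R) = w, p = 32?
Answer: -1514136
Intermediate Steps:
r(J, h) = -2 + J
Y(t, u) = 32 + t (Y(t, u) = t + 32 = 32 + t)
(825 + 4028)*(-406 + Y(62, r(o(1, 2), -5))) = (825 + 4028)*(-406 + (32 + 62)) = 4853*(-406 + 94) = 4853*(-312) = -1514136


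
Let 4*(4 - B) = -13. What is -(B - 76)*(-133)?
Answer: -36575/4 ≈ -9143.8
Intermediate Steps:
B = 29/4 (B = 4 - 1/4*(-13) = 4 + 13/4 = 29/4 ≈ 7.2500)
-(B - 76)*(-133) = -(29/4 - 76)*(-133) = -(-275)*(-133)/4 = -1*36575/4 = -36575/4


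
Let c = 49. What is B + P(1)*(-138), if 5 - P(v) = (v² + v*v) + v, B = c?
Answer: -227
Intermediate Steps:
B = 49
P(v) = 5 - v - 2*v² (P(v) = 5 - ((v² + v*v) + v) = 5 - ((v² + v²) + v) = 5 - (2*v² + v) = 5 - (v + 2*v²) = 5 + (-v - 2*v²) = 5 - v - 2*v²)
B + P(1)*(-138) = 49 + (5 - 1*1 - 2*1²)*(-138) = 49 + (5 - 1 - 2*1)*(-138) = 49 + (5 - 1 - 2)*(-138) = 49 + 2*(-138) = 49 - 276 = -227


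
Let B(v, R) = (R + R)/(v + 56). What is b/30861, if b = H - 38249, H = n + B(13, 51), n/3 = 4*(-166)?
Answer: -308503/236601 ≈ -1.3039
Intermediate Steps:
B(v, R) = 2*R/(56 + v) (B(v, R) = (2*R)/(56 + v) = 2*R/(56 + v))
n = -1992 (n = 3*(4*(-166)) = 3*(-664) = -1992)
H = -45782/23 (H = -1992 + 2*51/(56 + 13) = -1992 + 2*51/69 = -1992 + 2*51*(1/69) = -1992 + 34/23 = -45782/23 ≈ -1990.5)
b = -925509/23 (b = -45782/23 - 38249 = -925509/23 ≈ -40240.)
b/30861 = -925509/23/30861 = -925509/23*1/30861 = -308503/236601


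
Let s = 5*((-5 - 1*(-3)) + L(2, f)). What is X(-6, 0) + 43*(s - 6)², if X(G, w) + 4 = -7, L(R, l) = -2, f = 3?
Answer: 29057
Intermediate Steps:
X(G, w) = -11 (X(G, w) = -4 - 7 = -11)
s = -20 (s = 5*((-5 - 1*(-3)) - 2) = 5*((-5 + 3) - 2) = 5*(-2 - 2) = 5*(-4) = -20)
X(-6, 0) + 43*(s - 6)² = -11 + 43*(-20 - 6)² = -11 + 43*(-26)² = -11 + 43*676 = -11 + 29068 = 29057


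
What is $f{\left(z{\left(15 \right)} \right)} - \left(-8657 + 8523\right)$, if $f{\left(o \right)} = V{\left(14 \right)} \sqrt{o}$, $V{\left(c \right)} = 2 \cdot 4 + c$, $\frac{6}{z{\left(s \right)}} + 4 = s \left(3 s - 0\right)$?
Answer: $134 + \frac{2 \sqrt{4026}}{61} \approx 136.08$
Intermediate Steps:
$z{\left(s \right)} = \frac{6}{-4 + 3 s^{2}}$ ($z{\left(s \right)} = \frac{6}{-4 + s \left(3 s - 0\right)} = \frac{6}{-4 + s \left(3 s + 0\right)} = \frac{6}{-4 + s 3 s} = \frac{6}{-4 + 3 s^{2}}$)
$V{\left(c \right)} = 8 + c$
$f{\left(o \right)} = 22 \sqrt{o}$ ($f{\left(o \right)} = \left(8 + 14\right) \sqrt{o} = 22 \sqrt{o}$)
$f{\left(z{\left(15 \right)} \right)} - \left(-8657 + 8523\right) = 22 \sqrt{\frac{6}{-4 + 3 \cdot 15^{2}}} - \left(-8657 + 8523\right) = 22 \sqrt{\frac{6}{-4 + 3 \cdot 225}} - -134 = 22 \sqrt{\frac{6}{-4 + 675}} + 134 = 22 \sqrt{\frac{6}{671}} + 134 = 22 \frac{\sqrt{4026}}{671} + 134 = \frac{2 \sqrt{4026}}{61} + 134 = 134 + \frac{2 \sqrt{4026}}{61}$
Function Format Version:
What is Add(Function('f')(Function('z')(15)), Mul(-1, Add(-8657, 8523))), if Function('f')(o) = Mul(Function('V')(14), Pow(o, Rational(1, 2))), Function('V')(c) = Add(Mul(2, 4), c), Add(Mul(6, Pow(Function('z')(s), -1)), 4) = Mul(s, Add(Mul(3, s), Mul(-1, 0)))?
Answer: Add(134, Mul(Rational(2, 61), Pow(4026, Rational(1, 2)))) ≈ 136.08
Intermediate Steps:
Function('z')(s) = Mul(6, Pow(Add(-4, Mul(3, Pow(s, 2))), -1)) (Function('z')(s) = Mul(6, Pow(Add(-4, Mul(s, Add(Mul(3, s), Mul(-1, 0)))), -1)) = Mul(6, Pow(Add(-4, Mul(s, Add(Mul(3, s), 0))), -1)) = Mul(6, Pow(Add(-4, Mul(s, Mul(3, s))), -1)) = Mul(6, Pow(Add(-4, Mul(3, Pow(s, 2))), -1)))
Function('V')(c) = Add(8, c)
Function('f')(o) = Mul(22, Pow(o, Rational(1, 2))) (Function('f')(o) = Mul(Add(8, 14), Pow(o, Rational(1, 2))) = Mul(22, Pow(o, Rational(1, 2))))
Add(Function('f')(Function('z')(15)), Mul(-1, Add(-8657, 8523))) = Add(Mul(22, Pow(Mul(6, Pow(Add(-4, Mul(3, Pow(15, 2))), -1)), Rational(1, 2))), Mul(-1, Add(-8657, 8523))) = Add(Mul(22, Pow(Mul(6, Pow(Add(-4, Mul(3, 225)), -1)), Rational(1, 2))), Mul(-1, -134)) = Add(Mul(22, Pow(Mul(6, Pow(Add(-4, 675), -1)), Rational(1, 2))), 134) = Add(Mul(22, Pow(Mul(6, Pow(671, -1)), Rational(1, 2))), 134) = Add(Mul(22, Pow(Mul(6, Rational(1, 671)), Rational(1, 2))), 134) = Add(Mul(22, Pow(Rational(6, 671), Rational(1, 2))), 134) = Add(Mul(22, Mul(Rational(1, 671), Pow(4026, Rational(1, 2)))), 134) = Add(Mul(Rational(2, 61), Pow(4026, Rational(1, 2))), 134) = Add(134, Mul(Rational(2, 61), Pow(4026, Rational(1, 2))))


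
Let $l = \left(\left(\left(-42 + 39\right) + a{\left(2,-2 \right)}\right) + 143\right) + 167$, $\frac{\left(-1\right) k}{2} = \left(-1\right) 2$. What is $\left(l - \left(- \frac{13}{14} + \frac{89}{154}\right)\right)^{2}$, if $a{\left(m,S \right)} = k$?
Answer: $\frac{574752676}{5929} \approx 96939.0$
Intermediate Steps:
$k = 4$ ($k = - 2 \left(\left(-1\right) 2\right) = \left(-2\right) \left(-2\right) = 4$)
$a{\left(m,S \right)} = 4$
$l = 311$ ($l = \left(\left(\left(-42 + 39\right) + 4\right) + 143\right) + 167 = \left(\left(-3 + 4\right) + 143\right) + 167 = \left(1 + 143\right) + 167 = 144 + 167 = 311$)
$\left(l - \left(- \frac{13}{14} + \frac{89}{154}\right)\right)^{2} = \left(311 - \left(- \frac{13}{14} + \frac{89}{154}\right)\right)^{2} = \left(311 - - \frac{27}{77}\right)^{2} = \left(311 + \left(\frac{13}{14} - \frac{89}{154}\right)\right)^{2} = \left(311 + \frac{27}{77}\right)^{2} = \left(\frac{23974}{77}\right)^{2} = \frac{574752676}{5929}$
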